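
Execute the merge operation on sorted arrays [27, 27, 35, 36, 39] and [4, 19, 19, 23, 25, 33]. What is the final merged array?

Merging process:

Compare 27 vs 4: take 4 from right. Merged: [4]
Compare 27 vs 19: take 19 from right. Merged: [4, 19]
Compare 27 vs 19: take 19 from right. Merged: [4, 19, 19]
Compare 27 vs 23: take 23 from right. Merged: [4, 19, 19, 23]
Compare 27 vs 25: take 25 from right. Merged: [4, 19, 19, 23, 25]
Compare 27 vs 33: take 27 from left. Merged: [4, 19, 19, 23, 25, 27]
Compare 27 vs 33: take 27 from left. Merged: [4, 19, 19, 23, 25, 27, 27]
Compare 35 vs 33: take 33 from right. Merged: [4, 19, 19, 23, 25, 27, 27, 33]
Append remaining from left: [35, 36, 39]. Merged: [4, 19, 19, 23, 25, 27, 27, 33, 35, 36, 39]

Final merged array: [4, 19, 19, 23, 25, 27, 27, 33, 35, 36, 39]
Total comparisons: 8

The merged array is [4, 19, 19, 23, 25, 27, 27, 33, 35, 36, 39], requiring 8 comparisons. The merge step runs in O(n) time where n is the total number of elements.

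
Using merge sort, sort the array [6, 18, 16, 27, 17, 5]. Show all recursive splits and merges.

Merge sort trace:

Split: [6, 18, 16, 27, 17, 5] -> [6, 18, 16] and [27, 17, 5]
  Split: [6, 18, 16] -> [6] and [18, 16]
    Split: [18, 16] -> [18] and [16]
    Merge: [18] + [16] -> [16, 18]
  Merge: [6] + [16, 18] -> [6, 16, 18]
  Split: [27, 17, 5] -> [27] and [17, 5]
    Split: [17, 5] -> [17] and [5]
    Merge: [17] + [5] -> [5, 17]
  Merge: [27] + [5, 17] -> [5, 17, 27]
Merge: [6, 16, 18] + [5, 17, 27] -> [5, 6, 16, 17, 18, 27]

Final sorted array: [5, 6, 16, 17, 18, 27]

The merge sort proceeds by recursively splitting the array and merging sorted halves.
After all merges, the sorted array is [5, 6, 16, 17, 18, 27].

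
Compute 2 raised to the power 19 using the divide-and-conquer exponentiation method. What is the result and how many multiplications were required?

Computing 2^19 by squaring (build up from 2^1; each line after the first costs one multiplication):

2^1 = 2
2^2 = (2^1)^2 = 2^2 = 4
2^4 = (2^2)^2 = 4^2 = 16
2^8 = (2^4)^2 = 16^2 = 256
2^9 = 2 * 2^8 = 2 * 256 = 512
2^18 = (2^9)^2 = 512^2 = 262144
2^19 = 2 * 2^18 = 2 * 262144 = 524288

Result: 524288
Multiplications needed: 6 (6 lines after 2^1)

2^19 = 524288. Using exponentiation by squaring, this requires 6 multiplications. The key idea: if the exponent is even, square the half-power; if odd, multiply by the base once.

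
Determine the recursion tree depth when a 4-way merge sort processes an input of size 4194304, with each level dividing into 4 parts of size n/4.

For divide and conquer with division factor 4:

Problem sizes at each level:
Level 0: 4194304
Level 1: 1048576
Level 2: 262144
Level 3: 65536
Level 4: 16384
Level 5: 4096
Level 6: 1024
Level 7: 256
Level 8: 64
Level 9: 16
Level 10: 4
Level 11: 1

The root is level 0 and the size-1 base case is level 11 (the tree spans levels 0 through 11, i.e. 12 levels counting the root), so the depth is the number of divisions: log_4(4194304) = 11

The recursion tree depth is log_4(4194304) = 11. At each level, the problem size is divided by 4, so it takes 11 divisions to reduce to a base case of size 1. The algorithm makes 4 recursive calls at each level.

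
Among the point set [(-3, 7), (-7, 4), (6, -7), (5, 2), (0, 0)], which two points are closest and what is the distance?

Computing all pairwise distances among 5 points:

d((-3, 7), (-7, 4)) = 5.0 <-- minimum
d((-3, 7), (6, -7)) = 16.6433
d((-3, 7), (5, 2)) = 9.434
d((-3, 7), (0, 0)) = 7.6158
d((-7, 4), (6, -7)) = 17.0294
d((-7, 4), (5, 2)) = 12.1655
d((-7, 4), (0, 0)) = 8.0623
d((6, -7), (5, 2)) = 9.0554
d((6, -7), (0, 0)) = 9.2195
d((5, 2), (0, 0)) = 5.3852

Closest pair: (-3, 7) and (-7, 4) with distance 5.0

The closest pair is (-3, 7) and (-7, 4) with Euclidean distance 5.0. For 5 points, brute-force pairwise comparison is shown above. For large n, the divide-and-conquer algorithm (sort by x, recurse on halves, check the dividing strip) achieves O(n log n).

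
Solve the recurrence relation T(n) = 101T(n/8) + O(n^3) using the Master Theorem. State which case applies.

Master Theorem for T(n) = 101T(n/8) + O(n^3):

a = 101, b = 8, c = 3
log_b(a) = log_8(101) = 2.2194

Case 3: c = 3 > log_8(101) = 2.2194
T(n) = O(n^3) = O(n^3)

For T(n) = 101T(n/8) + O(n^3): log_8(101) = 2.2194. This is Case 3 of the Master Theorem (c > log_b(a), work dominated by root), giving O(n^3).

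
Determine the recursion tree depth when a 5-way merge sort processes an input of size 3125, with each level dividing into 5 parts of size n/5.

For divide and conquer with division factor 5:

Problem sizes at each level:
Level 0: 3125
Level 1: 625
Level 2: 125
Level 3: 25
Level 4: 5
Level 5: 1

The root is level 0 and the size-1 base case is level 5 (the tree spans levels 0 through 5, i.e. 6 levels counting the root), so the depth is the number of divisions: log_5(3125) = 5

The recursion tree depth is log_5(3125) = 5. At each level, the problem size is divided by 5, so it takes 5 divisions to reduce to a base case of size 1. The algorithm makes 5 recursive calls at each level.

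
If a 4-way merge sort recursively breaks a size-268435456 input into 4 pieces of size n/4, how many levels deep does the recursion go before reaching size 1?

For divide and conquer with division factor 4:

Problem sizes at each level:
Level 0: 268435456
Level 1: 67108864
Level 2: 16777216
Level 3: 4194304
Level 4: 1048576
Level 5: 262144
Level 6: 65536
Level 7: 16384
Level 8: 4096
Level 9: 1024
Level 10: 256
Level 11: 64
Level 12: 16
Level 13: 4
Level 14: 1

The root is level 0 and the size-1 base case is level 14 (the tree spans levels 0 through 14, i.e. 15 levels counting the root), so the depth is the number of divisions: log_4(268435456) = 14

The recursion tree depth is log_4(268435456) = 14. At each level, the problem size is divided by 4, so it takes 14 divisions to reduce to a base case of size 1. The algorithm makes 4 recursive calls at each level.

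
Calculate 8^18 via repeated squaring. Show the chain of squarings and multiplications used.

Computing 8^18 by squaring (build up from 8^1; each line after the first costs one multiplication):

8^1 = 8
8^2 = (8^1)^2 = 8^2 = 64
8^4 = (8^2)^2 = 64^2 = 4096
8^8 = (8^4)^2 = 4096^2 = 16777216
8^9 = 8 * 8^8 = 8 * 16777216 = 134217728
8^18 = (8^9)^2 = 134217728^2 = 18014398509481984

Result: 18014398509481984
Multiplications needed: 5 (5 lines after 8^1)

8^18 = 18014398509481984. Using exponentiation by squaring, this requires 5 multiplications. The key idea: if the exponent is even, square the half-power; if odd, multiply by the base once.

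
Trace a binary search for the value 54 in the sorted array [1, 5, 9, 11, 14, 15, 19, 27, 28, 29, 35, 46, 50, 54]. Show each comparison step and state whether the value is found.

Binary search for 54 in [1, 5, 9, 11, 14, 15, 19, 27, 28, 29, 35, 46, 50, 54]:

lo=0, hi=13, mid=6, arr[mid]=19 -> 19 < 54, search right half
lo=7, hi=13, mid=10, arr[mid]=35 -> 35 < 54, search right half
lo=11, hi=13, mid=12, arr[mid]=50 -> 50 < 54, search right half
lo=13, hi=13, mid=13, arr[mid]=54 -> Found target at index 13!

Binary search finds 54 at index 13 after 4 comparisons. The search repeatedly halves the search space by comparing with the middle element.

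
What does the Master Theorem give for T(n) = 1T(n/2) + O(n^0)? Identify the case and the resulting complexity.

Master Theorem for T(n) = 1T(n/2) + O(n^0):

a = 1, b = 2, c = 0
log_b(a) = log_2(1) = 0.0000

Case 2: c = 0 = log_2(1) = 0.0000
T(n) = O(n^0 log n) = O(log n)

For T(n) = 1T(n/2) + O(n^0): log_2(1) = 0.0000. This is Case 2 of the Master Theorem (c = log_b(a), equal work at all levels), giving O(log n).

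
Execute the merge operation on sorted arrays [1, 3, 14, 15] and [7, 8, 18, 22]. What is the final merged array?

Merging process:

Compare 1 vs 7: take 1 from left. Merged: [1]
Compare 3 vs 7: take 3 from left. Merged: [1, 3]
Compare 14 vs 7: take 7 from right. Merged: [1, 3, 7]
Compare 14 vs 8: take 8 from right. Merged: [1, 3, 7, 8]
Compare 14 vs 18: take 14 from left. Merged: [1, 3, 7, 8, 14]
Compare 15 vs 18: take 15 from left. Merged: [1, 3, 7, 8, 14, 15]
Append remaining from right: [18, 22]. Merged: [1, 3, 7, 8, 14, 15, 18, 22]

Final merged array: [1, 3, 7, 8, 14, 15, 18, 22]
Total comparisons: 6

The merged array is [1, 3, 7, 8, 14, 15, 18, 22], requiring 6 comparisons. The merge step runs in O(n) time where n is the total number of elements.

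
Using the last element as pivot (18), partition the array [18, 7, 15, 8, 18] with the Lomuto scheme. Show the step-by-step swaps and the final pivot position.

Lomuto partition with pivot = 18:

Initial array: [18, 7, 15, 8, 18]

arr[0]=18 <= 18: swap with position 0, array becomes [18, 7, 15, 8, 18]
arr[1]=7 <= 18: swap with position 1, array becomes [18, 7, 15, 8, 18]
arr[2]=15 <= 18: swap with position 2, array becomes [18, 7, 15, 8, 18]
arr[3]=8 <= 18: swap with position 3, array becomes [18, 7, 15, 8, 18]

Place pivot at position 4: [18, 7, 15, 8, 18]
Pivot position: 4

After partitioning with pivot 18, the array becomes [18, 7, 15, 8, 18]. The pivot is placed at index 4. All elements to the left of the pivot are <= 18, and all elements to the right are > 18.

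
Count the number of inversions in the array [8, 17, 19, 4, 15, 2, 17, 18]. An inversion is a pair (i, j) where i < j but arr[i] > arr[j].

Finding inversions in [8, 17, 19, 4, 15, 2, 17, 18]:

(0, 3): arr[0]=8 > arr[3]=4
(0, 5): arr[0]=8 > arr[5]=2
(1, 3): arr[1]=17 > arr[3]=4
(1, 4): arr[1]=17 > arr[4]=15
(1, 5): arr[1]=17 > arr[5]=2
(2, 3): arr[2]=19 > arr[3]=4
(2, 4): arr[2]=19 > arr[4]=15
(2, 5): arr[2]=19 > arr[5]=2
(2, 6): arr[2]=19 > arr[6]=17
(2, 7): arr[2]=19 > arr[7]=18
(3, 5): arr[3]=4 > arr[5]=2
(4, 5): arr[4]=15 > arr[5]=2

Total inversions: 12

The array has 12 inversion(s): (0,3), (0,5), (1,3), (1,4), (1,5), (2,3), (2,4), (2,5), (2,6), (2,7), (3,5), (4,5). Each pair (i,j) satisfies i < j and arr[i] > arr[j].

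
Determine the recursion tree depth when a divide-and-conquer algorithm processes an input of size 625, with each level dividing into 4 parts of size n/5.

For divide and conquer with division factor 5:

Problem sizes at each level:
Level 0: 625
Level 1: 125
Level 2: 25
Level 3: 5
Level 4: 1

The root is level 0 and the size-1 base case is level 4 (the tree spans levels 0 through 4, i.e. 5 levels counting the root), so the depth is the number of divisions: log_5(625) = 4

The recursion tree depth is log_5(625) = 4. At each level, the problem size is divided by 5, so it takes 4 divisions to reduce to a base case of size 1. The algorithm makes 4 recursive calls at each level.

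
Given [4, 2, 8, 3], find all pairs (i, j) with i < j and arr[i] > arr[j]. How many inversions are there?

Finding inversions in [4, 2, 8, 3]:

(0, 1): arr[0]=4 > arr[1]=2
(0, 3): arr[0]=4 > arr[3]=3
(2, 3): arr[2]=8 > arr[3]=3

Total inversions: 3

The array has 3 inversion(s): (0,1), (0,3), (2,3). Each pair (i,j) satisfies i < j and arr[i] > arr[j].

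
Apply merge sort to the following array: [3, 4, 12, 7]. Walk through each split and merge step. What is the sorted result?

Merge sort trace:

Split: [3, 4, 12, 7] -> [3, 4] and [12, 7]
  Split: [3, 4] -> [3] and [4]
  Merge: [3] + [4] -> [3, 4]
  Split: [12, 7] -> [12] and [7]
  Merge: [12] + [7] -> [7, 12]
Merge: [3, 4] + [7, 12] -> [3, 4, 7, 12]

Final sorted array: [3, 4, 7, 12]

The merge sort proceeds by recursively splitting the array and merging sorted halves.
After all merges, the sorted array is [3, 4, 7, 12].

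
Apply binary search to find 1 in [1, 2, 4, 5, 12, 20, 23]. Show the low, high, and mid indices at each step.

Binary search for 1 in [1, 2, 4, 5, 12, 20, 23]:

lo=0, hi=6, mid=3, arr[mid]=5 -> 5 > 1, search left half
lo=0, hi=2, mid=1, arr[mid]=2 -> 2 > 1, search left half
lo=0, hi=0, mid=0, arr[mid]=1 -> Found target at index 0!

Binary search finds 1 at index 0 after 3 comparisons. The search repeatedly halves the search space by comparing with the middle element.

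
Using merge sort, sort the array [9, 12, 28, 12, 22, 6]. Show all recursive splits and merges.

Merge sort trace:

Split: [9, 12, 28, 12, 22, 6] -> [9, 12, 28] and [12, 22, 6]
  Split: [9, 12, 28] -> [9] and [12, 28]
    Split: [12, 28] -> [12] and [28]
    Merge: [12] + [28] -> [12, 28]
  Merge: [9] + [12, 28] -> [9, 12, 28]
  Split: [12, 22, 6] -> [12] and [22, 6]
    Split: [22, 6] -> [22] and [6]
    Merge: [22] + [6] -> [6, 22]
  Merge: [12] + [6, 22] -> [6, 12, 22]
Merge: [9, 12, 28] + [6, 12, 22] -> [6, 9, 12, 12, 22, 28]

Final sorted array: [6, 9, 12, 12, 22, 28]

The merge sort proceeds by recursively splitting the array and merging sorted halves.
After all merges, the sorted array is [6, 9, 12, 12, 22, 28].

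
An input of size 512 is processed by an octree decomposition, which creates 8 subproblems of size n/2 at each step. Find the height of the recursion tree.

For divide and conquer with division factor 2:

Problem sizes at each level:
Level 0: 512
Level 1: 256
Level 2: 128
Level 3: 64
Level 4: 32
Level 5: 16
Level 6: 8
Level 7: 4
Level 8: 2
Level 9: 1

The root is level 0 and the size-1 base case is level 9 (the tree spans levels 0 through 9, i.e. 10 levels counting the root), so the depth is the number of divisions: log_2(512) = 9

The recursion tree depth is log_2(512) = 9. At each level, the problem size is divided by 2, so it takes 9 divisions to reduce to a base case of size 1. The algorithm makes 8 recursive calls at each level.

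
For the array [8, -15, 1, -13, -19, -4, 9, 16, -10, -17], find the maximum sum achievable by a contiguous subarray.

Using Kadane's algorithm on [8, -15, 1, -13, -19, -4, 9, 16, -10, -17]:

Scanning through the array:
Position 1 (value -15): max_ending_here = -7, max_so_far = 8
Position 2 (value 1): max_ending_here = 1, max_so_far = 8
Position 3 (value -13): max_ending_here = -12, max_so_far = 8
Position 4 (value -19): max_ending_here = -19, max_so_far = 8
Position 5 (value -4): max_ending_here = -4, max_so_far = 8
Position 6 (value 9): max_ending_here = 9, max_so_far = 9
Position 7 (value 16): max_ending_here = 25, max_so_far = 25
Position 8 (value -10): max_ending_here = 15, max_so_far = 25
Position 9 (value -17): max_ending_here = -2, max_so_far = 25

Maximum subarray: [9, 16]
Maximum sum: 25

The maximum subarray is [9, 16] with sum 25. This subarray runs from index 6 to index 7.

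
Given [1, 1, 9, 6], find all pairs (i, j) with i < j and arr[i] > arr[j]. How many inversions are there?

Finding inversions in [1, 1, 9, 6]:

(2, 3): arr[2]=9 > arr[3]=6

Total inversions: 1

The array has 1 inversion(s): (2,3). Each pair (i,j) satisfies i < j and arr[i] > arr[j].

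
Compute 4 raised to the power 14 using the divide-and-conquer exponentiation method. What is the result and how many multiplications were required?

Computing 4^14 by squaring (build up from 4^1; each line after the first costs one multiplication):

4^1 = 4
4^2 = (4^1)^2 = 4^2 = 16
4^3 = 4 * 4^2 = 4 * 16 = 64
4^6 = (4^3)^2 = 64^2 = 4096
4^7 = 4 * 4^6 = 4 * 4096 = 16384
4^14 = (4^7)^2 = 16384^2 = 268435456

Result: 268435456
Multiplications needed: 5 (5 lines after 4^1)

4^14 = 268435456. Using exponentiation by squaring, this requires 5 multiplications. The key idea: if the exponent is even, square the half-power; if odd, multiply by the base once.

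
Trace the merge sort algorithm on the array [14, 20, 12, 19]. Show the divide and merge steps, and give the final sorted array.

Merge sort trace:

Split: [14, 20, 12, 19] -> [14, 20] and [12, 19]
  Split: [14, 20] -> [14] and [20]
  Merge: [14] + [20] -> [14, 20]
  Split: [12, 19] -> [12] and [19]
  Merge: [12] + [19] -> [12, 19]
Merge: [14, 20] + [12, 19] -> [12, 14, 19, 20]

Final sorted array: [12, 14, 19, 20]

The merge sort proceeds by recursively splitting the array and merging sorted halves.
After all merges, the sorted array is [12, 14, 19, 20].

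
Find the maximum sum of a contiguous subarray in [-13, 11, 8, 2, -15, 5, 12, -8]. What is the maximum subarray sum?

Using Kadane's algorithm on [-13, 11, 8, 2, -15, 5, 12, -8]:

Scanning through the array:
Position 1 (value 11): max_ending_here = 11, max_so_far = 11
Position 2 (value 8): max_ending_here = 19, max_so_far = 19
Position 3 (value 2): max_ending_here = 21, max_so_far = 21
Position 4 (value -15): max_ending_here = 6, max_so_far = 21
Position 5 (value 5): max_ending_here = 11, max_so_far = 21
Position 6 (value 12): max_ending_here = 23, max_so_far = 23
Position 7 (value -8): max_ending_here = 15, max_so_far = 23

Maximum subarray: [11, 8, 2, -15, 5, 12]
Maximum sum: 23

The maximum subarray is [11, 8, 2, -15, 5, 12] with sum 23. This subarray runs from index 1 to index 6.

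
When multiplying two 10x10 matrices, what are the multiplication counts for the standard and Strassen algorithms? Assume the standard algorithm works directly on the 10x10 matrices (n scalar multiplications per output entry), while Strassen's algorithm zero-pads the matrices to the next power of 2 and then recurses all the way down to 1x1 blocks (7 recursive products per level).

Matrix multiplication for 10x10 matrices:

Strassen's algorithm requires power-of-2 dimensions. Pad 10x10 to 16x16 (next power of 2).

Standard algorithm: 10^3 = 1000 multiplications
Strassen's algorithm: 7^(log2(16)) = 7^4 = 2401 multiplications
Difference: 1000 - 2401 = -1401 (Strassen uses MORE here due to padding overhead — for small or just-over-power-of-2 n, padding can outweigh the per-level savings)

Standard: 1000 multiplications (10^3). Strassen: 2401 multiplications (7^4, after padding to 16x16). Strassen reduces 8 recursive multiplications to 7 at each level.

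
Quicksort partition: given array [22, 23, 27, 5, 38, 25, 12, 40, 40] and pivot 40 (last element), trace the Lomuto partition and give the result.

Lomuto partition with pivot = 40:

Initial array: [22, 23, 27, 5, 38, 25, 12, 40, 40]

arr[0]=22 <= 40: swap with position 0, array becomes [22, 23, 27, 5, 38, 25, 12, 40, 40]
arr[1]=23 <= 40: swap with position 1, array becomes [22, 23, 27, 5, 38, 25, 12, 40, 40]
arr[2]=27 <= 40: swap with position 2, array becomes [22, 23, 27, 5, 38, 25, 12, 40, 40]
arr[3]=5 <= 40: swap with position 3, array becomes [22, 23, 27, 5, 38, 25, 12, 40, 40]
arr[4]=38 <= 40: swap with position 4, array becomes [22, 23, 27, 5, 38, 25, 12, 40, 40]
arr[5]=25 <= 40: swap with position 5, array becomes [22, 23, 27, 5, 38, 25, 12, 40, 40]
arr[6]=12 <= 40: swap with position 6, array becomes [22, 23, 27, 5, 38, 25, 12, 40, 40]
arr[7]=40 <= 40: swap with position 7, array becomes [22, 23, 27, 5, 38, 25, 12, 40, 40]

Place pivot at position 8: [22, 23, 27, 5, 38, 25, 12, 40, 40]
Pivot position: 8

After partitioning with pivot 40, the array becomes [22, 23, 27, 5, 38, 25, 12, 40, 40]. The pivot is placed at index 8. All elements to the left of the pivot are <= 40, and all elements to the right are > 40.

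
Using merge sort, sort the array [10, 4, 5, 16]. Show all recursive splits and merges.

Merge sort trace:

Split: [10, 4, 5, 16] -> [10, 4] and [5, 16]
  Split: [10, 4] -> [10] and [4]
  Merge: [10] + [4] -> [4, 10]
  Split: [5, 16] -> [5] and [16]
  Merge: [5] + [16] -> [5, 16]
Merge: [4, 10] + [5, 16] -> [4, 5, 10, 16]

Final sorted array: [4, 5, 10, 16]

The merge sort proceeds by recursively splitting the array and merging sorted halves.
After all merges, the sorted array is [4, 5, 10, 16].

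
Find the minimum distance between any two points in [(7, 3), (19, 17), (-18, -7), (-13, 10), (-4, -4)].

Computing all pairwise distances among 5 points:

d((7, 3), (19, 17)) = 18.4391
d((7, 3), (-18, -7)) = 26.9258
d((7, 3), (-13, 10)) = 21.1896
d((7, 3), (-4, -4)) = 13.0384 <-- minimum
d((19, 17), (-18, -7)) = 44.1022
d((19, 17), (-13, 10)) = 32.7567
d((19, 17), (-4, -4)) = 31.1448
d((-18, -7), (-13, 10)) = 17.72
d((-18, -7), (-4, -4)) = 14.3178
d((-13, 10), (-4, -4)) = 16.6433

Closest pair: (7, 3) and (-4, -4) with distance 13.0384

The closest pair is (7, 3) and (-4, -4) with Euclidean distance 13.0384. For 5 points, brute-force pairwise comparison is shown above. For large n, the divide-and-conquer algorithm (sort by x, recurse on halves, check the dividing strip) achieves O(n log n).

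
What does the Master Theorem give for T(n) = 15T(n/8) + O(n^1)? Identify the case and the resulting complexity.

Master Theorem for T(n) = 15T(n/8) + O(n^1):

a = 15, b = 8, c = 1
log_b(a) = log_8(15) = 1.3023

Case 1: c = 1 < log_8(15) = 1.3023
T(n) = O(n^(log_8 15))

For T(n) = 15T(n/8) + O(n^1): log_8(15) = 1.3023. This is Case 1 of the Master Theorem (c < log_b(a), work dominated by leaves), giving O(n^(log_8 15)).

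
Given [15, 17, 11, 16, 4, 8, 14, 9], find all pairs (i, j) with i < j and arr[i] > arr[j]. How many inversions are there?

Finding inversions in [15, 17, 11, 16, 4, 8, 14, 9]:

(0, 2): arr[0]=15 > arr[2]=11
(0, 4): arr[0]=15 > arr[4]=4
(0, 5): arr[0]=15 > arr[5]=8
(0, 6): arr[0]=15 > arr[6]=14
(0, 7): arr[0]=15 > arr[7]=9
(1, 2): arr[1]=17 > arr[2]=11
(1, 3): arr[1]=17 > arr[3]=16
(1, 4): arr[1]=17 > arr[4]=4
(1, 5): arr[1]=17 > arr[5]=8
(1, 6): arr[1]=17 > arr[6]=14
(1, 7): arr[1]=17 > arr[7]=9
(2, 4): arr[2]=11 > arr[4]=4
(2, 5): arr[2]=11 > arr[5]=8
(2, 7): arr[2]=11 > arr[7]=9
(3, 4): arr[3]=16 > arr[4]=4
(3, 5): arr[3]=16 > arr[5]=8
(3, 6): arr[3]=16 > arr[6]=14
(3, 7): arr[3]=16 > arr[7]=9
(6, 7): arr[6]=14 > arr[7]=9

Total inversions: 19

The array has 19 inversion(s): (0,2), (0,4), (0,5), (0,6), (0,7), (1,2), (1,3), (1,4), (1,5), (1,6), (1,7), (2,4), (2,5), (2,7), (3,4), (3,5), (3,6), (3,7), (6,7). Each pair (i,j) satisfies i < j and arr[i] > arr[j].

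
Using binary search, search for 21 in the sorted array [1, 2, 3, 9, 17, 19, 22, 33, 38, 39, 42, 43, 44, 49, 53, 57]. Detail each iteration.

Binary search for 21 in [1, 2, 3, 9, 17, 19, 22, 33, 38, 39, 42, 43, 44, 49, 53, 57]:

lo=0, hi=15, mid=7, arr[mid]=33 -> 33 > 21, search left half
lo=0, hi=6, mid=3, arr[mid]=9 -> 9 < 21, search right half
lo=4, hi=6, mid=5, arr[mid]=19 -> 19 < 21, search right half
lo=6, hi=6, mid=6, arr[mid]=22 -> 22 > 21, search left half
lo=6 > hi=5, target 21 not found

Binary search determines that 21 is not in the array after 4 comparisons. The search space was exhausted without finding the target.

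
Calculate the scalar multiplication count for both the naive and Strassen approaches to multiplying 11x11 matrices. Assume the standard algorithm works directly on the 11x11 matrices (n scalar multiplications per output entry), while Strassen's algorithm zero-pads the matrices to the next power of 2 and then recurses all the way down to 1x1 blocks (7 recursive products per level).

Matrix multiplication for 11x11 matrices:

Strassen's algorithm requires power-of-2 dimensions. Pad 11x11 to 16x16 (next power of 2).

Standard algorithm: 11^3 = 1331 multiplications
Strassen's algorithm: 7^(log2(16)) = 7^4 = 2401 multiplications
Difference: 1331 - 2401 = -1070 (Strassen uses MORE here due to padding overhead — for small or just-over-power-of-2 n, padding can outweigh the per-level savings)

Standard: 1331 multiplications (11^3). Strassen: 2401 multiplications (7^4, after padding to 16x16). Strassen reduces 8 recursive multiplications to 7 at each level.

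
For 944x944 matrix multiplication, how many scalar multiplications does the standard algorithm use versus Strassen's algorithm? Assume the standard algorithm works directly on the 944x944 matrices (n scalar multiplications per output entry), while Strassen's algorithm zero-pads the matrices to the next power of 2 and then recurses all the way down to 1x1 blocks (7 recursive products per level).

Matrix multiplication for 944x944 matrices:

Strassen's algorithm requires power-of-2 dimensions. Pad 944x944 to 1024x1024 (next power of 2).

Standard algorithm: 944^3 = 841232384 multiplications
Strassen's algorithm: 7^(log2(1024)) = 7^10 = 282475249 multiplications
Savings: 841232384 - 282475249 = 558757135 multiplications

Standard: 841232384 multiplications (944^3). Strassen: 282475249 multiplications (7^10, after padding to 1024x1024). Strassen reduces 8 recursive multiplications to 7 at each level.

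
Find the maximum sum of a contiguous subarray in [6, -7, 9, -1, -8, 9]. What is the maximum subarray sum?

Using Kadane's algorithm on [6, -7, 9, -1, -8, 9]:

Scanning through the array:
Position 1 (value -7): max_ending_here = -1, max_so_far = 6
Position 2 (value 9): max_ending_here = 9, max_so_far = 9
Position 3 (value -1): max_ending_here = 8, max_so_far = 9
Position 4 (value -8): max_ending_here = 0, max_so_far = 9
Position 5 (value 9): max_ending_here = 9, max_so_far = 9

Maximum subarray: [9]
Maximum sum: 9

The maximum subarray is [9] with sum 9. This subarray runs from index 2 to index 2.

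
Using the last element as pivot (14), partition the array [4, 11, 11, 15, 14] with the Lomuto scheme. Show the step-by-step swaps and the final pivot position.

Lomuto partition with pivot = 14:

Initial array: [4, 11, 11, 15, 14]

arr[0]=4 <= 14: swap with position 0, array becomes [4, 11, 11, 15, 14]
arr[1]=11 <= 14: swap with position 1, array becomes [4, 11, 11, 15, 14]
arr[2]=11 <= 14: swap with position 2, array becomes [4, 11, 11, 15, 14]
arr[3]=15 > 14: no swap

Place pivot at position 3: [4, 11, 11, 14, 15]
Pivot position: 3

After partitioning with pivot 14, the array becomes [4, 11, 11, 14, 15]. The pivot is placed at index 3. All elements to the left of the pivot are <= 14, and all elements to the right are > 14.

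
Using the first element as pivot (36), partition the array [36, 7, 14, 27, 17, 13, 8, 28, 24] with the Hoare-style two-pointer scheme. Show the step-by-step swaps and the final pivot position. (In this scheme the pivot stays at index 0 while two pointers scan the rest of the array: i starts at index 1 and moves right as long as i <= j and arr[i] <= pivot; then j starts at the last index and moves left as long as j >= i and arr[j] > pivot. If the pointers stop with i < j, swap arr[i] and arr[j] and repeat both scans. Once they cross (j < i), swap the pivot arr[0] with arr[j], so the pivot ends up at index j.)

Hoare-style two-pointer partition with pivot = 36:

Initial array: [36, 7, 14, 27, 17, 13, 8, 28, 24]

Pointers start at i = 1, j = 8.
i ends at 9, j ends at 8: the pointers have crossed (j < i), so scanning stops.

Swap pivot arr[0] with arr[8] to place pivot at position 8: [24, 7, 14, 27, 17, 13, 8, 28, 36]
Pivot position: 8

After partitioning with pivot 36, the array becomes [24, 7, 14, 27, 17, 13, 8, 28, 36]. The pivot is placed at index 8. All elements to the left of the pivot are <= 36, and all elements to the right are > 36.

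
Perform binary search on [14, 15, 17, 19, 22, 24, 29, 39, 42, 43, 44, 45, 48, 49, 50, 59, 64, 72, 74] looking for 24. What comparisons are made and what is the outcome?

Binary search for 24 in [14, 15, 17, 19, 22, 24, 29, 39, 42, 43, 44, 45, 48, 49, 50, 59, 64, 72, 74]:

lo=0, hi=18, mid=9, arr[mid]=43 -> 43 > 24, search left half
lo=0, hi=8, mid=4, arr[mid]=22 -> 22 < 24, search right half
lo=5, hi=8, mid=6, arr[mid]=29 -> 29 > 24, search left half
lo=5, hi=5, mid=5, arr[mid]=24 -> Found target at index 5!

Binary search finds 24 at index 5 after 4 comparisons. The search repeatedly halves the search space by comparing with the middle element.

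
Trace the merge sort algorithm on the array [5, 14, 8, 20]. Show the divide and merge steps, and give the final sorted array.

Merge sort trace:

Split: [5, 14, 8, 20] -> [5, 14] and [8, 20]
  Split: [5, 14] -> [5] and [14]
  Merge: [5] + [14] -> [5, 14]
  Split: [8, 20] -> [8] and [20]
  Merge: [8] + [20] -> [8, 20]
Merge: [5, 14] + [8, 20] -> [5, 8, 14, 20]

Final sorted array: [5, 8, 14, 20]

The merge sort proceeds by recursively splitting the array and merging sorted halves.
After all merges, the sorted array is [5, 8, 14, 20].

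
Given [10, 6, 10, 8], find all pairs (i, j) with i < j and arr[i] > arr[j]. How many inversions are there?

Finding inversions in [10, 6, 10, 8]:

(0, 1): arr[0]=10 > arr[1]=6
(0, 3): arr[0]=10 > arr[3]=8
(2, 3): arr[2]=10 > arr[3]=8

Total inversions: 3

The array has 3 inversion(s): (0,1), (0,3), (2,3). Each pair (i,j) satisfies i < j and arr[i] > arr[j].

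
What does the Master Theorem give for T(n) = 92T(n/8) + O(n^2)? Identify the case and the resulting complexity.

Master Theorem for T(n) = 92T(n/8) + O(n^2):

a = 92, b = 8, c = 2
log_b(a) = log_8(92) = 2.1745

Case 1: c = 2 < log_8(92) = 2.1745
T(n) = O(n^(log_8 92))

For T(n) = 92T(n/8) + O(n^2): log_8(92) = 2.1745. This is Case 1 of the Master Theorem (c < log_b(a), work dominated by leaves), giving O(n^(log_8 92)).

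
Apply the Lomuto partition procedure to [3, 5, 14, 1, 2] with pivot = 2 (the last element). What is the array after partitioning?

Lomuto partition with pivot = 2:

Initial array: [3, 5, 14, 1, 2]

arr[0]=3 > 2: no swap
arr[1]=5 > 2: no swap
arr[2]=14 > 2: no swap
arr[3]=1 <= 2: swap with position 0, array becomes [1, 5, 14, 3, 2]

Place pivot at position 1: [1, 2, 14, 3, 5]
Pivot position: 1

After partitioning with pivot 2, the array becomes [1, 2, 14, 3, 5]. The pivot is placed at index 1. All elements to the left of the pivot are <= 2, and all elements to the right are > 2.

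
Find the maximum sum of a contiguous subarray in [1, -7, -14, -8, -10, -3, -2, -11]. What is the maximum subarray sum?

Using Kadane's algorithm on [1, -7, -14, -8, -10, -3, -2, -11]:

Scanning through the array:
Position 1 (value -7): max_ending_here = -6, max_so_far = 1
Position 2 (value -14): max_ending_here = -14, max_so_far = 1
Position 3 (value -8): max_ending_here = -8, max_so_far = 1
Position 4 (value -10): max_ending_here = -10, max_so_far = 1
Position 5 (value -3): max_ending_here = -3, max_so_far = 1
Position 6 (value -2): max_ending_here = -2, max_so_far = 1
Position 7 (value -11): max_ending_here = -11, max_so_far = 1

Maximum subarray: [1]
Maximum sum: 1

The maximum subarray is [1] with sum 1. This subarray runs from index 0 to index 0.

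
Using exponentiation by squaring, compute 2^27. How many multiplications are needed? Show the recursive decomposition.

Computing 2^27 by squaring (build up from 2^1; each line after the first costs one multiplication):

2^1 = 2
2^2 = (2^1)^2 = 2^2 = 4
2^3 = 2 * 2^2 = 2 * 4 = 8
2^6 = (2^3)^2 = 8^2 = 64
2^12 = (2^6)^2 = 64^2 = 4096
2^13 = 2 * 2^12 = 2 * 4096 = 8192
2^26 = (2^13)^2 = 8192^2 = 67108864
2^27 = 2 * 2^26 = 2 * 67108864 = 134217728

Result: 134217728
Multiplications needed: 7 (7 lines after 2^1)

2^27 = 134217728. Using exponentiation by squaring, this requires 7 multiplications. The key idea: if the exponent is even, square the half-power; if odd, multiply by the base once.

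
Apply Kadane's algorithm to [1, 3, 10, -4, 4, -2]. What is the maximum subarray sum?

Using Kadane's algorithm on [1, 3, 10, -4, 4, -2]:

Scanning through the array:
Position 1 (value 3): max_ending_here = 4, max_so_far = 4
Position 2 (value 10): max_ending_here = 14, max_so_far = 14
Position 3 (value -4): max_ending_here = 10, max_so_far = 14
Position 4 (value 4): max_ending_here = 14, max_so_far = 14
Position 5 (value -2): max_ending_here = 12, max_so_far = 14

Maximum subarray: [1, 3, 10]
Maximum sum: 14

The maximum subarray is [1, 3, 10] with sum 14. This subarray runs from index 0 to index 2.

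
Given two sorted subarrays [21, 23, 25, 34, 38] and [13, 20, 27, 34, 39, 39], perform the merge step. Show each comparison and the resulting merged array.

Merging process:

Compare 21 vs 13: take 13 from right. Merged: [13]
Compare 21 vs 20: take 20 from right. Merged: [13, 20]
Compare 21 vs 27: take 21 from left. Merged: [13, 20, 21]
Compare 23 vs 27: take 23 from left. Merged: [13, 20, 21, 23]
Compare 25 vs 27: take 25 from left. Merged: [13, 20, 21, 23, 25]
Compare 34 vs 27: take 27 from right. Merged: [13, 20, 21, 23, 25, 27]
Compare 34 vs 34: take 34 from left. Merged: [13, 20, 21, 23, 25, 27, 34]
Compare 38 vs 34: take 34 from right. Merged: [13, 20, 21, 23, 25, 27, 34, 34]
Compare 38 vs 39: take 38 from left. Merged: [13, 20, 21, 23, 25, 27, 34, 34, 38]
Append remaining from right: [39, 39]. Merged: [13, 20, 21, 23, 25, 27, 34, 34, 38, 39, 39]

Final merged array: [13, 20, 21, 23, 25, 27, 34, 34, 38, 39, 39]
Total comparisons: 9

The merged array is [13, 20, 21, 23, 25, 27, 34, 34, 38, 39, 39], requiring 9 comparisons. The merge step runs in O(n) time where n is the total number of elements.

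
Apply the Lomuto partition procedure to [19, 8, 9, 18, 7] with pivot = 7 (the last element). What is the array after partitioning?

Lomuto partition with pivot = 7:

Initial array: [19, 8, 9, 18, 7]

arr[0]=19 > 7: no swap
arr[1]=8 > 7: no swap
arr[2]=9 > 7: no swap
arr[3]=18 > 7: no swap

Place pivot at position 0: [7, 8, 9, 18, 19]
Pivot position: 0

After partitioning with pivot 7, the array becomes [7, 8, 9, 18, 19]. The pivot is placed at index 0. All elements to the left of the pivot are <= 7, and all elements to the right are > 7.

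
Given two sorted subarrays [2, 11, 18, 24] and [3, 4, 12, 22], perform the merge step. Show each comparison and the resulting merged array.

Merging process:

Compare 2 vs 3: take 2 from left. Merged: [2]
Compare 11 vs 3: take 3 from right. Merged: [2, 3]
Compare 11 vs 4: take 4 from right. Merged: [2, 3, 4]
Compare 11 vs 12: take 11 from left. Merged: [2, 3, 4, 11]
Compare 18 vs 12: take 12 from right. Merged: [2, 3, 4, 11, 12]
Compare 18 vs 22: take 18 from left. Merged: [2, 3, 4, 11, 12, 18]
Compare 24 vs 22: take 22 from right. Merged: [2, 3, 4, 11, 12, 18, 22]
Append remaining from left: [24]. Merged: [2, 3, 4, 11, 12, 18, 22, 24]

Final merged array: [2, 3, 4, 11, 12, 18, 22, 24]
Total comparisons: 7

The merged array is [2, 3, 4, 11, 12, 18, 22, 24], requiring 7 comparisons. The merge step runs in O(n) time where n is the total number of elements.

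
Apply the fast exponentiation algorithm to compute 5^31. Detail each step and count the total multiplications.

Computing 5^31 by squaring (build up from 5^1; each line after the first costs one multiplication):

5^1 = 5
5^2 = (5^1)^2 = 5^2 = 25
5^3 = 5 * 5^2 = 5 * 25 = 125
5^6 = (5^3)^2 = 125^2 = 15625
5^7 = 5 * 5^6 = 5 * 15625 = 78125
5^14 = (5^7)^2 = 78125^2 = 6103515625
5^15 = 5 * 5^14 = 5 * 6103515625 = 30517578125
5^30 = (5^15)^2 = 30517578125^2 = 931322574615478515625
5^31 = 5 * 5^30 = 5 * 931322574615478515625 = 4656612873077392578125

Result: 4656612873077392578125
Multiplications needed: 8 (8 lines after 5^1)

5^31 = 4656612873077392578125. Using exponentiation by squaring, this requires 8 multiplications. The key idea: if the exponent is even, square the half-power; if odd, multiply by the base once.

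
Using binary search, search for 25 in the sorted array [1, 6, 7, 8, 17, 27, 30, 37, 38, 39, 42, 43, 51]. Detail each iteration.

Binary search for 25 in [1, 6, 7, 8, 17, 27, 30, 37, 38, 39, 42, 43, 51]:

lo=0, hi=12, mid=6, arr[mid]=30 -> 30 > 25, search left half
lo=0, hi=5, mid=2, arr[mid]=7 -> 7 < 25, search right half
lo=3, hi=5, mid=4, arr[mid]=17 -> 17 < 25, search right half
lo=5, hi=5, mid=5, arr[mid]=27 -> 27 > 25, search left half
lo=5 > hi=4, target 25 not found

Binary search determines that 25 is not in the array after 4 comparisons. The search space was exhausted without finding the target.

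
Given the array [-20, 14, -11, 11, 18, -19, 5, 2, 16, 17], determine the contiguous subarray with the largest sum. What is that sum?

Using Kadane's algorithm on [-20, 14, -11, 11, 18, -19, 5, 2, 16, 17]:

Scanning through the array:
Position 1 (value 14): max_ending_here = 14, max_so_far = 14
Position 2 (value -11): max_ending_here = 3, max_so_far = 14
Position 3 (value 11): max_ending_here = 14, max_so_far = 14
Position 4 (value 18): max_ending_here = 32, max_so_far = 32
Position 5 (value -19): max_ending_here = 13, max_so_far = 32
Position 6 (value 5): max_ending_here = 18, max_so_far = 32
Position 7 (value 2): max_ending_here = 20, max_so_far = 32
Position 8 (value 16): max_ending_here = 36, max_so_far = 36
Position 9 (value 17): max_ending_here = 53, max_so_far = 53

Maximum subarray: [14, -11, 11, 18, -19, 5, 2, 16, 17]
Maximum sum: 53

The maximum subarray is [14, -11, 11, 18, -19, 5, 2, 16, 17] with sum 53. This subarray runs from index 1 to index 9.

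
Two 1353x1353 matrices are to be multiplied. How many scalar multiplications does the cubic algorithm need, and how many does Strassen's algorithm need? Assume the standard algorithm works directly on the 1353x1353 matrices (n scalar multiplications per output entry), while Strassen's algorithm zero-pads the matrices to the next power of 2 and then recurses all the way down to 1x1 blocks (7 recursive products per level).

Matrix multiplication for 1353x1353 matrices:

Strassen's algorithm requires power-of-2 dimensions. Pad 1353x1353 to 2048x2048 (next power of 2).

Standard algorithm: 1353^3 = 2476813977 multiplications
Strassen's algorithm: 7^(log2(2048)) = 7^11 = 1977326743 multiplications
Savings: 2476813977 - 1977326743 = 499487234 multiplications

Standard: 2476813977 multiplications (1353^3). Strassen: 1977326743 multiplications (7^11, after padding to 2048x2048). Strassen reduces 8 recursive multiplications to 7 at each level.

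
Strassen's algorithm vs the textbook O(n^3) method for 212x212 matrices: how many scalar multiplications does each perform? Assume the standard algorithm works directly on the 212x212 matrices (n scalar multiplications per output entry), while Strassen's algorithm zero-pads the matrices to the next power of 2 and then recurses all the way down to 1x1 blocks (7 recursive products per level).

Matrix multiplication for 212x212 matrices:

Strassen's algorithm requires power-of-2 dimensions. Pad 212x212 to 256x256 (next power of 2).

Standard algorithm: 212^3 = 9528128 multiplications
Strassen's algorithm: 7^(log2(256)) = 7^8 = 5764801 multiplications
Savings: 9528128 - 5764801 = 3763327 multiplications

Standard: 9528128 multiplications (212^3). Strassen: 5764801 multiplications (7^8, after padding to 256x256). Strassen reduces 8 recursive multiplications to 7 at each level.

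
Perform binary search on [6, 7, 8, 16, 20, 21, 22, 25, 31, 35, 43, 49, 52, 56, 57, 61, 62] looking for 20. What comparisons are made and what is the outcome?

Binary search for 20 in [6, 7, 8, 16, 20, 21, 22, 25, 31, 35, 43, 49, 52, 56, 57, 61, 62]:

lo=0, hi=16, mid=8, arr[mid]=31 -> 31 > 20, search left half
lo=0, hi=7, mid=3, arr[mid]=16 -> 16 < 20, search right half
lo=4, hi=7, mid=5, arr[mid]=21 -> 21 > 20, search left half
lo=4, hi=4, mid=4, arr[mid]=20 -> Found target at index 4!

Binary search finds 20 at index 4 after 4 comparisons. The search repeatedly halves the search space by comparing with the middle element.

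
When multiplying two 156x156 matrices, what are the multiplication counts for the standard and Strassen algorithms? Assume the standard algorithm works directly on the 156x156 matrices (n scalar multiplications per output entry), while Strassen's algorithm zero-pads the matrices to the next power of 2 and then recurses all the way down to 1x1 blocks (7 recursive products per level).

Matrix multiplication for 156x156 matrices:

Strassen's algorithm requires power-of-2 dimensions. Pad 156x156 to 256x256 (next power of 2).

Standard algorithm: 156^3 = 3796416 multiplications
Strassen's algorithm: 7^(log2(256)) = 7^8 = 5764801 multiplications
Difference: 3796416 - 5764801 = -1968385 (Strassen uses MORE here due to padding overhead — for small or just-over-power-of-2 n, padding can outweigh the per-level savings)

Standard: 3796416 multiplications (156^3). Strassen: 5764801 multiplications (7^8, after padding to 256x256). Strassen reduces 8 recursive multiplications to 7 at each level.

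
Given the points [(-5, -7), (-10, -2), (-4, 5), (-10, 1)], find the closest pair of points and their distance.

Computing all pairwise distances among 4 points:

d((-5, -7), (-10, -2)) = 7.0711
d((-5, -7), (-4, 5)) = 12.0416
d((-5, -7), (-10, 1)) = 9.434
d((-10, -2), (-4, 5)) = 9.2195
d((-10, -2), (-10, 1)) = 3.0 <-- minimum
d((-4, 5), (-10, 1)) = 7.2111

Closest pair: (-10, -2) and (-10, 1) with distance 3.0

The closest pair is (-10, -2) and (-10, 1) with Euclidean distance 3.0. For 4 points, brute-force pairwise comparison is shown above. For large n, the divide-and-conquer algorithm (sort by x, recurse on halves, check the dividing strip) achieves O(n log n).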